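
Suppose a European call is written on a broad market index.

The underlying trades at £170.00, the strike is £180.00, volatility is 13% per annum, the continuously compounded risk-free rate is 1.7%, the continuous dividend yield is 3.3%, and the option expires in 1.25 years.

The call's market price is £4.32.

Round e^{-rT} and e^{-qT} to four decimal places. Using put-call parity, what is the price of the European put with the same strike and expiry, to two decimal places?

e^(−qT) = e^(−0.033·1.25) = 0.9596;  e^(−rT) = e^(−0.017·1.25) = 0.9790
Put-call parity: C − P = S·e^(−qT) − K·e^(−rT) = 170·0.9596 − 180·0.9790 = 163.1320 − 176.2200 = -13.0880
P = C − (C − P) = 4.32 − (-13.0880) = 17.4080

£17.41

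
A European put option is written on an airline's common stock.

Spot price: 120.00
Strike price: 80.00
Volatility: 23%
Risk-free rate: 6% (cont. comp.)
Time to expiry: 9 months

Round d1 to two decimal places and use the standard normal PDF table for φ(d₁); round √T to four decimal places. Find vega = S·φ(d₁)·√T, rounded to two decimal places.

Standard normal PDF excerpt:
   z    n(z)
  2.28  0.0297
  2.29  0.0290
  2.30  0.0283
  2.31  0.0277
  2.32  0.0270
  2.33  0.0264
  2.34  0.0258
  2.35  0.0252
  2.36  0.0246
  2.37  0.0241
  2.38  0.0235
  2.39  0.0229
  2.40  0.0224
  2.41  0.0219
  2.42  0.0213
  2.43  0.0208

2.56

σ√T = 0.23 × 0.8660 = 0.1992
ln(S/K) + (r + σ²/2)T = ln(120/80) + (0.06 + 0.23²/2)·0.75 = 0.4055 + 0.0648 = 0.4703
d₁ = 0.4703 / 0.1992 = 2.3611 which rounds to 2.36
√T = √0.75 = 0.8660
φ(d₁) = φ(2.36) = 0.0246
vega = S·φ(d₁)·√T = 120·0.0246·0.8660 = 2.5564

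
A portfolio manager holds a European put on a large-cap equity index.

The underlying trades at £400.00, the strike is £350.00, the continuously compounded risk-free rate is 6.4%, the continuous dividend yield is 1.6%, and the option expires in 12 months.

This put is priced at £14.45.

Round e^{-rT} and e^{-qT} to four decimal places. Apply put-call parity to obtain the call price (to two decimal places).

£79.79

e^(−qT) = e^(−0.016·1) = 0.9841;  e^(−rT) = e^(−0.064·1) = 0.9380
Put-call parity: C − P = S·e^(−qT) − K·e^(−rT) = 400·0.9841 − 350·0.9380 = 393.6400 − 328.3000 = 65.3400
C = P + (C − P) = 14.45 + (65.3400) = 79.7900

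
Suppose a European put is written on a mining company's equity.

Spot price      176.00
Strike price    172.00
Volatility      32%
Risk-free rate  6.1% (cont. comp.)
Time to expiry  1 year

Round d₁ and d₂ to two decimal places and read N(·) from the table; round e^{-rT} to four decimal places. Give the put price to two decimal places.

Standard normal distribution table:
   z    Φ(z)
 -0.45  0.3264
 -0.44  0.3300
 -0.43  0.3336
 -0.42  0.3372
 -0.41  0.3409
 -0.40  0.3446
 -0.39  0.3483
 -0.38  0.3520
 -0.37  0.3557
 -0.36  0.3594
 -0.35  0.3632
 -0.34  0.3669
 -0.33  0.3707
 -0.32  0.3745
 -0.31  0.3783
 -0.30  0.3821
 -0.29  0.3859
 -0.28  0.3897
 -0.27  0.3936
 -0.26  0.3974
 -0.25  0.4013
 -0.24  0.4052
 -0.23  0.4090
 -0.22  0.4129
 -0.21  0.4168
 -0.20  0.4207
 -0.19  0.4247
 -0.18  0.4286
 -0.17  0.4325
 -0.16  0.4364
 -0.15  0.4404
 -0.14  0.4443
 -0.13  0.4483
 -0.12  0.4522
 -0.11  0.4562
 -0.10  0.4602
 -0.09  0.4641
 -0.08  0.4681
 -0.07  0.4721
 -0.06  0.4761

15.12

σ√T = 0.32 × 1.0000 = 0.3200
d₁ = [ln(176/172) + (0.061 + 0.32²/2)·1] / 0.3200 = [0.0230 + 0.1122] / 0.3200 = 0.4225 which rounds to 0.42
d₂ = d₁ − σ√T = 0.4225 − 0.3200 = 0.1025 which rounds to 0.10
exp(−rT) = exp(−0.061·1) = 0.9408
P = 172·0.9408·N(-0.10) − 176·N(-0.42) = 172·0.9408·0.4602 − 176·0.3372 = 74.4685 − 59.3472 = 15.1213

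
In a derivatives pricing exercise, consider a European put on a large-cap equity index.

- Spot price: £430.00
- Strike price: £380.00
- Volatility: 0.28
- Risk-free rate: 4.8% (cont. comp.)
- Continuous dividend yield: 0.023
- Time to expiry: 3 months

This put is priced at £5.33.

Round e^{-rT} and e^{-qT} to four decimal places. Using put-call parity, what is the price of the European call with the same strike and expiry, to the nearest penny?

£57.40

e^(−qT) = e^(−0.023·0.25) = 0.9943;  e^(−rT) = e^(−0.048·0.25) = 0.9881
Put-call parity: C − P = S·e^(−qT) − K·e^(−rT) = 430·0.9943 − 380·0.9881 = 427.5490 − 375.4780 = 52.0710
C = P + (C − P) = 5.33 + (52.0710) = 57.4010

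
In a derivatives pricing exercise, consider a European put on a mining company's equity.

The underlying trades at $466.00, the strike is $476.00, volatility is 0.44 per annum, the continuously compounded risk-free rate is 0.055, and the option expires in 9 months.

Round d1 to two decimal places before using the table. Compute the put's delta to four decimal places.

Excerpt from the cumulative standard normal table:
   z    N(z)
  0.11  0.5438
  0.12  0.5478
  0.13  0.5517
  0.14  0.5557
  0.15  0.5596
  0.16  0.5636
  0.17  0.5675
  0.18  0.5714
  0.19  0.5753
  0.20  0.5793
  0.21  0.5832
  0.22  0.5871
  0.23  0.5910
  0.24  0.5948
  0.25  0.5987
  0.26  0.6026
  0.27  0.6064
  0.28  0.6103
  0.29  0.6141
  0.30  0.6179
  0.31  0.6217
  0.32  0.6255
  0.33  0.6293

σ√T = 0.44·√0.75 = 0.3811
d₁ = [ln(466/476) + (0.055 + 0.44²/2)·0.75] / 0.3811 = [-0.0212 + 0.1138] / 0.3811 = 0.2431 → 0.24
N(d₁) = N(0.24) = 0.5948
Δ_put = N(d₁) − 1 = 0.5948 − 1 = -0.4052

-0.4052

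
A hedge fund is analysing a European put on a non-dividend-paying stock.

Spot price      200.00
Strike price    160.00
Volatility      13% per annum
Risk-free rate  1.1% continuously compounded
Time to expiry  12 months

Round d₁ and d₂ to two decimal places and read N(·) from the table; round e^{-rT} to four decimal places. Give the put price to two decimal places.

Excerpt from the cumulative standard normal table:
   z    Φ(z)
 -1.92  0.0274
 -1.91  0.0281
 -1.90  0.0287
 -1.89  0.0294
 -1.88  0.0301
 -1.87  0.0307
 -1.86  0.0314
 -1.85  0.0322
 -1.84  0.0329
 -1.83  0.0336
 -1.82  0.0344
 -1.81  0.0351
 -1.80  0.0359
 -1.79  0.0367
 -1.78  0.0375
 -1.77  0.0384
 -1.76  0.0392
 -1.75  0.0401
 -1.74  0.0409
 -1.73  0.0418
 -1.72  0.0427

0.33

σ√T = 0.13·√1 = 0.1300
d₁ = [ln(200/160) + (0.011 + 0.13²/2)·1] / 0.1300 = [0.2231 + 0.0195] / 0.1300 = 1.8661 which rounds to 1.87
d₂ = d₁ − σ√T = 1.8661 − 0.1300 = 1.7361 which rounds to 1.74
exp(−rT) = exp(−0.011·1) = 0.9891
P = 160·0.9891·N(-1.74) − 200·N(-1.87) = 160·0.9891·0.0409 − 200·0.0307 = 6.4727 − 6.1400 = 0.3327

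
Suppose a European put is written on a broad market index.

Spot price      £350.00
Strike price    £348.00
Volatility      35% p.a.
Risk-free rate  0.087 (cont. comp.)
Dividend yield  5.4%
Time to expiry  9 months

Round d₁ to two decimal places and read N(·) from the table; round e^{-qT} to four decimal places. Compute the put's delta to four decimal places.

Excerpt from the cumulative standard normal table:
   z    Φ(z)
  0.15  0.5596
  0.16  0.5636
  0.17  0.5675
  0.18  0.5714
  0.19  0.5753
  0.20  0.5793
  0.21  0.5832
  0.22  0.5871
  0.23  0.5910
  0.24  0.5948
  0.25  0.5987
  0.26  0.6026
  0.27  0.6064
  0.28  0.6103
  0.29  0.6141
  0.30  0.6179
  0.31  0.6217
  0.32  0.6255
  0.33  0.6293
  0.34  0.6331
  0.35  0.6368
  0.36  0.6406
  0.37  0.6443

σ√T = 0.35 × 0.8660 = 0.3031
d₁ = [ln(350/348) + (0.087 − 0.054 + 0.35²/2)·0.75] / 0.3031 = [0.0057 + 0.0707] / 0.3031 = 0.2521 ⇒ 0.25
N(d₁) = N(0.25) = 0.5987
Δ_put = e^(−qT)·(N(d₁) − 1) = 0.9603·(0.5987 − 1) = -0.3854

-0.3854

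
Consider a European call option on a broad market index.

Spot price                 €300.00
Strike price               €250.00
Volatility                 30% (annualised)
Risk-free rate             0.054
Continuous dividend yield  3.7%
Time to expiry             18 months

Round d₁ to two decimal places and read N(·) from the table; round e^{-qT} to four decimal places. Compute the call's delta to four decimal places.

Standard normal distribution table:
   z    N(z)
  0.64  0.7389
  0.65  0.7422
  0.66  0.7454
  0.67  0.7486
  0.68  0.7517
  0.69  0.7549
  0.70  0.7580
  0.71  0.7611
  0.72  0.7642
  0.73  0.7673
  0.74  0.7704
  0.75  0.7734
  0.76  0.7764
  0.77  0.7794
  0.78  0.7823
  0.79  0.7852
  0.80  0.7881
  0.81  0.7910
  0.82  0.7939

σ√T = 0.3 × 1.2247 = 0.3674
ln(S/K) + (r − q + σ²/2)T = ln(300/250) + (0.054 − 0.037 + 0.3²/2)·1.5 = 0.1823 + 0.0930 = 0.2753
d₁ = 0.2753 / 0.3674 = 0.7493 ≈ 0.75
N(d₁) = N(0.75) = 0.7734
Δ_call = e^(−qT)·N(d₁) = 0.9460·0.7734 = 0.7316

0.7316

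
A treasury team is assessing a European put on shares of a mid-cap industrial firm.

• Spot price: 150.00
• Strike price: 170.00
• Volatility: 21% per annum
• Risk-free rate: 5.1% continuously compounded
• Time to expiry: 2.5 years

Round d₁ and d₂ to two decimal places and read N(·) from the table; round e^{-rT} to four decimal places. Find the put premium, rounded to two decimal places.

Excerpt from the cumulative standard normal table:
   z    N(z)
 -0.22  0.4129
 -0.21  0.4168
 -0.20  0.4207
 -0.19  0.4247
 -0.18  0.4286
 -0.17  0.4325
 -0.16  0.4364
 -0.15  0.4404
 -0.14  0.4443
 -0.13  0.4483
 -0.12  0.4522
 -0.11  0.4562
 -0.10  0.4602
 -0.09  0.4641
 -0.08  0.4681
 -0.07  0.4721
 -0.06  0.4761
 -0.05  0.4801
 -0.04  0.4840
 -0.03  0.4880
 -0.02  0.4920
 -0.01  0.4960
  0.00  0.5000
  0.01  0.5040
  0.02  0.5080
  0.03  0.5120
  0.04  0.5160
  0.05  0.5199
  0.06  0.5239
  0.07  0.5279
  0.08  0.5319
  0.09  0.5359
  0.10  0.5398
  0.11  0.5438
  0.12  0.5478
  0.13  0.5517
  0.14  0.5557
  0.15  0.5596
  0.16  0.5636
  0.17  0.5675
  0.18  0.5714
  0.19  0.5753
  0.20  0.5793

19.47

σ√T = 0.21·√2.5 = 0.3320
ln(S/K) + (r + σ²/2)T = ln(150/170) + (0.051 + 0.21²/2)·2.5 = -0.1252 + 0.1826 = 0.0575
d₁ = 0.0575 / 0.3320 = 0.1731 → 0.17
d₂ = d₁ − σ√T = 0.1731 − 0.3320 = -0.1590 → -0.16
exp(−rT) = exp(−0.051·2.5) = 0.8803
P = 170·0.8803·N(0.16) − 150·N(-0.17) = 170·0.8803·0.5636 − 150·0.4325 = 84.3433 − 64.8750 = 19.4683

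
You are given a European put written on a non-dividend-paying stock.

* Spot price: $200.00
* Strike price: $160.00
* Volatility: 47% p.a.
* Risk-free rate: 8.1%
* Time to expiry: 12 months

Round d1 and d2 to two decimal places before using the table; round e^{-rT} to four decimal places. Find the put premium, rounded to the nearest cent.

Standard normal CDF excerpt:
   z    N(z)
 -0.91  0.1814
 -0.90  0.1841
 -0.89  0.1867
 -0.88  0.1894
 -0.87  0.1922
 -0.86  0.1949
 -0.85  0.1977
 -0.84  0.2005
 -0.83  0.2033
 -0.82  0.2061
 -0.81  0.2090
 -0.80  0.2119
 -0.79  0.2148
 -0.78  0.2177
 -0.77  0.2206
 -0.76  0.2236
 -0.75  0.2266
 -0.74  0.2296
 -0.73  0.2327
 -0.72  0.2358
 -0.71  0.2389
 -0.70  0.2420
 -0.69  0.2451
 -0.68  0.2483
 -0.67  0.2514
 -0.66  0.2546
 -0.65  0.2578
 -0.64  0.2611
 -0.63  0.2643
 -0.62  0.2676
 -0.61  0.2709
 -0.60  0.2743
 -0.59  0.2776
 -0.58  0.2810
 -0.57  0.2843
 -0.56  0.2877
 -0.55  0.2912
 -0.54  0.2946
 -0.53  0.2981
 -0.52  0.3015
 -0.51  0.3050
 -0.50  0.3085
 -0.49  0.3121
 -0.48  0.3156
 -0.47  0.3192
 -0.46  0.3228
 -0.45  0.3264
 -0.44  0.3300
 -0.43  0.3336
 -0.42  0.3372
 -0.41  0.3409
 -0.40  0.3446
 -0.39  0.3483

$12.42

σ√T = 0.47 × 1.0000 = 0.4700
ln(S/K) + (r + σ²/2)T = ln(200/160) + (0.081 + 0.47²/2)·1 = 0.2231 + 0.1915 = 0.4146
d₁ = 0.4146 / 0.4700 = 0.8821 ⇒ 0.88
d₂ = d₁ − σ√T = 0.8821 − 0.4700 = 0.4121 ⇒ 0.41
e^(−rT) = e^(−0.081·1) = 0.9222
P = 160·0.9222·N(-0.41) − 200·N(-0.88) = 160·0.9222·0.3409 − 200·0.1894 = 50.3005 − 37.8800 = 12.4205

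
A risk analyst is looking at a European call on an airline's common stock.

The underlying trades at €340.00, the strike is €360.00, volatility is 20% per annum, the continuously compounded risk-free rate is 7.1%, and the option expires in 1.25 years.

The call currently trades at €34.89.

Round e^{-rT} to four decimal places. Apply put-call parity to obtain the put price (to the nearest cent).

€24.33

exp(−rT) = exp(−0.071·1.25) = 0.9151
Put-call parity: C − P = S − K·e^(−rT) = 340 − 360·0.9151 = 340 − 329.4360 = 10.5640
P = C − (C − P) = 34.89 − (10.5640) = 24.3260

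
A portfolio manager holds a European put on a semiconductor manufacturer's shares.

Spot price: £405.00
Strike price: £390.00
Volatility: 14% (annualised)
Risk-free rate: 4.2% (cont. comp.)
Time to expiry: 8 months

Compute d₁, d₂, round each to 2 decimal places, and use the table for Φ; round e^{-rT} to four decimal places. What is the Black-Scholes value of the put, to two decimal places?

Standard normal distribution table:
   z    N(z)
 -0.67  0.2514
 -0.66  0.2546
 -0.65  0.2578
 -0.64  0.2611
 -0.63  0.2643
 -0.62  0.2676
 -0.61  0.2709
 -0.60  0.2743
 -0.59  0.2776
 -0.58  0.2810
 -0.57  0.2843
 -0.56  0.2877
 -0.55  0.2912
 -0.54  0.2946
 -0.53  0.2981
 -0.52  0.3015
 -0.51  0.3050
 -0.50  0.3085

£7.30

σ√T = 0.14·√0.6667 = 0.1143
d₁ = [ln(405/390) + (0.042 + 0.14²/2)·0.6667] / 0.1143 = [0.0377 + 0.0345] / 0.1143 = 0.6323 ≈ 0.63
d₂ = d₁ − σ√T = 0.6323 − 0.1143 = 0.5180 ≈ 0.52
e^(−rT) = e^(−0.042·0.6667) = 0.9724
N(−d₂) = N(-0.52) = 0.3015;  N(−d₁) = N(-0.63) = 0.2643
P = 390·0.9724·0.3015 − 405·0.2643 = 114.3397 − 107.0415 = 7.2982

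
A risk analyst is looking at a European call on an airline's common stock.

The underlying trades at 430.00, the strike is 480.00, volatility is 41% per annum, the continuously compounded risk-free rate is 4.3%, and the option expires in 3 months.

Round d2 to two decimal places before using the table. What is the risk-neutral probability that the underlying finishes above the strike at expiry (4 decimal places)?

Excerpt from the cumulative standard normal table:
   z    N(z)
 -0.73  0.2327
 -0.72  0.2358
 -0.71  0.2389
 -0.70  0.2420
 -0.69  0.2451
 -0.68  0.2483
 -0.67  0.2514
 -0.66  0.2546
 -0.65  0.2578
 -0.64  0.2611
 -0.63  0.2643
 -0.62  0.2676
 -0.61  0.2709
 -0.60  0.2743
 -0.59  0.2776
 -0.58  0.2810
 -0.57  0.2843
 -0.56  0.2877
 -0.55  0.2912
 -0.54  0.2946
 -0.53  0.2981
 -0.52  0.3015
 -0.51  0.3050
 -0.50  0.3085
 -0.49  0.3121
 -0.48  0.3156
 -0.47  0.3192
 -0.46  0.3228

σ√T = 0.41·√0.25 = 0.2050
d₁ = [ln(430/480) + (0.043 + 0.41²/2)·0.25] / 0.2050 = [-0.1100 + 0.0318] / 0.2050 = -0.3817 ⇒ -0.38
d₂ = d₁ − σ√T = -0.3817 − 0.2050 = -0.5867 ⇒ -0.59
Risk-neutral Pr[S_T > K] = N(d₂) = N(-0.59) = 0.2776

0.2776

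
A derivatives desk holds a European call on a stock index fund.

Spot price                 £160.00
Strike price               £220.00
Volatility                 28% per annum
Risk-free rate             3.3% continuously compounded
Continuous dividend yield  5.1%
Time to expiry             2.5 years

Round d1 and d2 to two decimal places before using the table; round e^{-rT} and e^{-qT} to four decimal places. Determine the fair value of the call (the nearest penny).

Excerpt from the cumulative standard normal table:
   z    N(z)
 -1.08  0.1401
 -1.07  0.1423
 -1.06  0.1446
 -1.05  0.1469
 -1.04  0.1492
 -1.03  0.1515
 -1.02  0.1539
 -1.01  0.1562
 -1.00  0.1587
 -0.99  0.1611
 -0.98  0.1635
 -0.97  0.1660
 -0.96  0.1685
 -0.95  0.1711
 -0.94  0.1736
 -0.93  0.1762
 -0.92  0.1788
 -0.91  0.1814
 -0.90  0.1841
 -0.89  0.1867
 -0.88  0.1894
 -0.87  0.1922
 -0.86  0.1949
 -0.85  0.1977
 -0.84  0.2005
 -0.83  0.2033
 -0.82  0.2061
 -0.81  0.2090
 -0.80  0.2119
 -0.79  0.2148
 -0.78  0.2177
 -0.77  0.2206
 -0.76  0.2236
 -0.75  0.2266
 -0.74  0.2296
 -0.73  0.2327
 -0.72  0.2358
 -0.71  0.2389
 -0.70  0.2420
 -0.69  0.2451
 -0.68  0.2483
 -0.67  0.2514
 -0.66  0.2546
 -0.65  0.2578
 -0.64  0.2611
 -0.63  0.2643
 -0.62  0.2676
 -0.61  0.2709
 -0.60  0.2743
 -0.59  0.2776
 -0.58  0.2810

£8.41

σ√T = 0.28·√2.5 = 0.4427
d₁ = [ln(160/220) + (0.033 − 0.051 + ½·0.28²)·2.5] / (σ√T) = (-0.3185 + 0.0530) / 0.4427 = -0.5996 → -0.60
d₂ = -0.5996 − 0.4427 = -1.0423 → -1.04
exp(−qT) = exp(−0.051·2.5) = 0.8803;  exp(−rT) = exp(−0.033·2.5) = 0.9208
C = 160·0.8803·N(-0.60) − 220·0.9208·N(-1.04) = 160·0.8803·0.2743 − 220·0.9208·0.1492 = 38.6346 − 30.2243 = 8.4103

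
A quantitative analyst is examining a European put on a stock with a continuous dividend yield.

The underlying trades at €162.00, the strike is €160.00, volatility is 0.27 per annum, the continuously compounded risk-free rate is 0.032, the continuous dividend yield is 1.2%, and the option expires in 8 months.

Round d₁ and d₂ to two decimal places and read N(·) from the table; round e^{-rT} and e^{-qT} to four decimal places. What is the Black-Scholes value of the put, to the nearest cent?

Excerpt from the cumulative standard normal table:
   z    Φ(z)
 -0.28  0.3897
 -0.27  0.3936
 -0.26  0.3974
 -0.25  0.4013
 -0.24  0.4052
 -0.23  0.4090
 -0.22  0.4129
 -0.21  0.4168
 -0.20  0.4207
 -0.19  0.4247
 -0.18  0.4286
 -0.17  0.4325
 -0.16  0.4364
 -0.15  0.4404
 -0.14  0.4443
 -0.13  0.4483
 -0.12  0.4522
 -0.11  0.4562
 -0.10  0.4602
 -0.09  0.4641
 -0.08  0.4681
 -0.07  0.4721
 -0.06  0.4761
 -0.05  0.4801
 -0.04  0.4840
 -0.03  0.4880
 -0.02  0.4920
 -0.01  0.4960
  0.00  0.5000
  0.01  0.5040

σ√T = 0.27 × 0.8165 = 0.2205
d₁ = [ln(162/160) + (0.032 − 0.012 + ½·0.27²)·0.6667] / (σ√T) = (0.0124 + 0.0376) / 0.2205 = 0.2271 which rounds to 0.23
d₂ = 0.2271 − 0.2205 = 0.0066 which rounds to 0.01
e^(−qT) = e^(−0.012·0.6667) = 0.9920;  e^(−rT) = e^(−0.032·0.6667) = 0.9789
N(−d₂) = N(-0.01) = 0.4960;  N(−d₁) = N(-0.23) = 0.4090
P = 160·0.9789·0.4960 − 162·0.9920·0.4090 = 77.6855 − 65.7279 = 11.9576

€11.96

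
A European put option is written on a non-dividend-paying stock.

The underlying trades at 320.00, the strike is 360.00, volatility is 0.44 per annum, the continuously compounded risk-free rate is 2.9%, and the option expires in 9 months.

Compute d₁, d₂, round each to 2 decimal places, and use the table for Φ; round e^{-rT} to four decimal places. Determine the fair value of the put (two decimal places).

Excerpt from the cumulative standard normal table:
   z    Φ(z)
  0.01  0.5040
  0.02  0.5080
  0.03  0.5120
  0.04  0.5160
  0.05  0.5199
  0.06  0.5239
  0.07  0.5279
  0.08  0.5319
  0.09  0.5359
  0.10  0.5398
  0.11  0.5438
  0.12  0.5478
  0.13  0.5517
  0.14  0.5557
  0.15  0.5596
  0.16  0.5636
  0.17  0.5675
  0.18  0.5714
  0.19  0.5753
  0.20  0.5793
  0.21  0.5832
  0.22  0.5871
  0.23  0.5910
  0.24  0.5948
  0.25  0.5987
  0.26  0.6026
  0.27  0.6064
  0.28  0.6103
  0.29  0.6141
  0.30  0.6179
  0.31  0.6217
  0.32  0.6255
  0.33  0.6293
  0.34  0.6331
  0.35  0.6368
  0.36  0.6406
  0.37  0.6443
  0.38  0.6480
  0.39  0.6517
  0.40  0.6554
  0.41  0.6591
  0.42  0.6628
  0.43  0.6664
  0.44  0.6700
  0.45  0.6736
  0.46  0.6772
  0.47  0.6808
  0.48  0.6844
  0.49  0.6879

68.37

T = 0.75;  σ√T = 0.3811
d₁ = [ln(320/360) + (0.029 + ½·0.44²)·0.75] / (σ√T) = (-0.1178 + 0.0943) / 0.3811 = -0.0615 ⇒ -0.06
d₂ = -0.0615 − 0.3811 = -0.4425 ⇒ -0.44
exp(−rT) = exp(−0.029·0.75) = 0.9785
P = 360·0.9785·N(0.44) − 320·N(0.06) = 360·0.9785·0.6700 − 320·0.5239 = 236.0142 − 167.6480 = 68.3662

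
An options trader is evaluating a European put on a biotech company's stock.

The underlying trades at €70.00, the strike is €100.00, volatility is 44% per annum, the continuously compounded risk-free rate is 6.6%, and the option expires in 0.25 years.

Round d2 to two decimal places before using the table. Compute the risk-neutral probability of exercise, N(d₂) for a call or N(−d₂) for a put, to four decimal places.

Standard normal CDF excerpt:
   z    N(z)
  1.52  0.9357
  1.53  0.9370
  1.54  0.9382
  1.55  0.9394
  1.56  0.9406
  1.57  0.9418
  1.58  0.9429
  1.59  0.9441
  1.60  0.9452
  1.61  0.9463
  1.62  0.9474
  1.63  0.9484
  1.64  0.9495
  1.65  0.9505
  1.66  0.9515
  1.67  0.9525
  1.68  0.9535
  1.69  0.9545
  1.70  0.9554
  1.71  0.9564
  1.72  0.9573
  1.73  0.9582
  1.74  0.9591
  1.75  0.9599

0.9515

σ√T = 0.44 × 0.5000 = 0.2200
ln(S/K) + (r + σ²/2)T = ln(70/100) + (0.066 + 0.44²/2)·0.25 = -0.3567 + 0.0407 = -0.3160
d₁ = -0.3160 / 0.2200 = -1.4362 ⇒ -1.44
d₂ = d₁ − σ√T = -1.4362 − 0.2200 = -1.6562 ⇒ -1.66
Pr(exercise) under Q = N(−d₂) = N(1.66) = 0.9515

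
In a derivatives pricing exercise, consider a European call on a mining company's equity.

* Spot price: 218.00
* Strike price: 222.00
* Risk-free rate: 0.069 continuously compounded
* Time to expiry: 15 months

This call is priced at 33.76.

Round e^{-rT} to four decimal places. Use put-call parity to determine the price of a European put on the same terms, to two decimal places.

19.42

exp(−rT) = exp(−0.069·1.25) = 0.9174
Put-call parity: C − P = S − K·e^(−rT) = 218 − 222·0.9174 = 218 − 203.6628 = 14.3372
P = C − (C − P) = 33.76 − (14.3372) = 19.4228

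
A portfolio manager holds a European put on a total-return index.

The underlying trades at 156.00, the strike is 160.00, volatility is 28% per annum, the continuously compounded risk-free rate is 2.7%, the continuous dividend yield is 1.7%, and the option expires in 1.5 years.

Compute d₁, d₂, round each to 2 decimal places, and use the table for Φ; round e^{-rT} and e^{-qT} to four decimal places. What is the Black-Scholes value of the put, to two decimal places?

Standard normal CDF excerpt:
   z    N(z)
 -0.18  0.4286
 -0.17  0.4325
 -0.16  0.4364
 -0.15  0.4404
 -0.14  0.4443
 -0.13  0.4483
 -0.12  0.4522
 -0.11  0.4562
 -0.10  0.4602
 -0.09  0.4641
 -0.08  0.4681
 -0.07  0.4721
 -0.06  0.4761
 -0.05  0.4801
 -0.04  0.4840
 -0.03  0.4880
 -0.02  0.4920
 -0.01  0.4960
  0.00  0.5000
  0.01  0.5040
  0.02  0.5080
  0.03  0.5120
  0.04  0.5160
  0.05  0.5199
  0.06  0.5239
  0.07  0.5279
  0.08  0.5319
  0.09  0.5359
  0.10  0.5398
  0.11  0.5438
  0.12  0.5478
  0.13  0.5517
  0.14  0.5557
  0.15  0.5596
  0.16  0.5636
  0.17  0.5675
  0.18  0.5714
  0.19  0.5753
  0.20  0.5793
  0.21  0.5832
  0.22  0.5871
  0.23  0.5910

σ√T = 0.28·√1.5 = 0.3429
d₁ = [ln(156/160) + (0.027 − 0.017 + 0.28²/2)·1.5] / 0.3429 = [-0.0253 + 0.0738] / 0.3429 = 0.1414 ⇒ 0.14
d₂ = d₁ − σ√T = 0.1414 − 0.3429 = -0.2016 ⇒ -0.20
exp(−qT) = exp(−0.017·1.5) = 0.9748;  exp(−rT) = exp(−0.027·1.5) = 0.9603
N(−d₂) = N(0.20) = 0.5793;  N(−d₁) = N(-0.14) = 0.4443
P = 160·0.9603·0.5793 − 156·0.9748·0.4443 = 89.0083 − 67.5642 = 21.4441

21.44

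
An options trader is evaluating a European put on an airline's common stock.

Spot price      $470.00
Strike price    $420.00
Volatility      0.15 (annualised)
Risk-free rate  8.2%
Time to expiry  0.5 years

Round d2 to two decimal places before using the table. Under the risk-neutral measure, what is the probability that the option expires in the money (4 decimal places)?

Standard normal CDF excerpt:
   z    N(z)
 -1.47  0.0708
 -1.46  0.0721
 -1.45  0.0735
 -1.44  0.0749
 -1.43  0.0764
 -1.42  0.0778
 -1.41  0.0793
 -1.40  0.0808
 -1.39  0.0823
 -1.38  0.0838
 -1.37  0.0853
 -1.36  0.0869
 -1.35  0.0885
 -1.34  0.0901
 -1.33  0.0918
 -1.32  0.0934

σ√T = 0.15·√0.5 = 0.1061
d₁ = [ln(470/420) + (0.082 + 0.15²/2)·0.5] / 0.1061 = [0.1125 + 0.0466] / 0.1061 = 1.5000 which rounds to 1.50
d₂ = d₁ − σ√T = 1.5000 − 0.1061 = 1.3940 which rounds to 1.39
Risk-neutral Pr[S_T < K] = N(−d₂) = N(-1.39) = 0.0823

0.0823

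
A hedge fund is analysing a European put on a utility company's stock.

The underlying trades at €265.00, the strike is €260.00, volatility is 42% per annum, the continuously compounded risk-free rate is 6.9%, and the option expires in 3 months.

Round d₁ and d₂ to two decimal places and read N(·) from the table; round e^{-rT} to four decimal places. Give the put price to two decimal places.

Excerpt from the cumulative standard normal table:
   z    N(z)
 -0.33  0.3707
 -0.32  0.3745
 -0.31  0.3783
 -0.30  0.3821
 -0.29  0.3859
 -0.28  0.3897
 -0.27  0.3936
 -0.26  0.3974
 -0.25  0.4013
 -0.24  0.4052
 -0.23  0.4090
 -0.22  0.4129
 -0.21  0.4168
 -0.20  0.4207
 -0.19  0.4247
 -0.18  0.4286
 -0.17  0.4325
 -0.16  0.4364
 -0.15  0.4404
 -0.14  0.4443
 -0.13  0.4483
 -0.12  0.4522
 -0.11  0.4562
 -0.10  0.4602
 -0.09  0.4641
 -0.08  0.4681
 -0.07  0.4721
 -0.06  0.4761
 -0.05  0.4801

€17.38

σ√T = 0.42·√0.25 = 0.2100
d₁ = [ln(265/260) + (0.069 + ½·0.42²)·0.25] / (σ√T) = (0.0190 + 0.0393) / 0.2100 = 0.2778 → 0.28
d₂ = 0.2778 − 0.2100 = 0.0678 → 0.07
e^(−rT) = e^(−0.069·0.25) = 0.9829
P = 260·0.9829·N(-0.07) − 265·N(-0.28) = 260·0.9829·0.4721 − 265·0.3897 = 120.6470 − 103.2705 = 17.3765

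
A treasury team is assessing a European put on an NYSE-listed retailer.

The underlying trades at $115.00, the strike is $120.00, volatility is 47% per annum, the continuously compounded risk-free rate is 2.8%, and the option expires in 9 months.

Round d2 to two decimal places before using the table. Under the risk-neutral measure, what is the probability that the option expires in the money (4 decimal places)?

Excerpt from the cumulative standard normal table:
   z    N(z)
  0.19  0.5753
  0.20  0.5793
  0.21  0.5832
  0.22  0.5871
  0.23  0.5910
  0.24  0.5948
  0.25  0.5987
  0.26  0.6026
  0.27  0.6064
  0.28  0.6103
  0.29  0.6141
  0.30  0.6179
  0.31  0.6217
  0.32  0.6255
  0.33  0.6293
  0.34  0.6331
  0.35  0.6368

0.6026

σ√T = 0.47 × 0.8660 = 0.4070
d₁ = [ln(115/120) + (0.028 + ½·0.47²)·0.75] / (σ√T) = (-0.0426 + 0.1038) / 0.4070 = 0.1505 ⇒ 0.15
d₂ = 0.1505 − 0.4070 = -0.2565 ⇒ -0.26
Pr(exercise) under Q = N(−d₂) = N(0.26) = 0.6026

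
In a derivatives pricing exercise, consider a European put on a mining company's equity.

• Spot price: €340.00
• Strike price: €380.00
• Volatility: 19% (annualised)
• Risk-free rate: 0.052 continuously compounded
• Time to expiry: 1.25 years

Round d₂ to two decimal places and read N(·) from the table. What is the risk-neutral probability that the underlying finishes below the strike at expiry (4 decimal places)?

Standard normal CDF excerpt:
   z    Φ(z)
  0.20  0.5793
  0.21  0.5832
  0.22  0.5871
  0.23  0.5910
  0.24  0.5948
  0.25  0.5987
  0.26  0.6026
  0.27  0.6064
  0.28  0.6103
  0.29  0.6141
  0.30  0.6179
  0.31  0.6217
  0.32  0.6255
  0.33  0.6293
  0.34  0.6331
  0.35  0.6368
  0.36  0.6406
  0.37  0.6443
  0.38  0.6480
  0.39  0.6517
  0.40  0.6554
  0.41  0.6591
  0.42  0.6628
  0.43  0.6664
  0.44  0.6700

0.6255

σ√T = 0.19·√1.25 = 0.2124
d₁ = [ln(340/380) + (0.052 + 0.19²/2)·1.25] / 0.2124 = [-0.1112 + 0.0876] / 0.2124 = -0.1114 ⇒ -0.11
d₂ = d₁ − σ√T = -0.1114 − 0.2124 = -0.3238 ⇒ -0.32
Pr(exercise) under Q = N(−d₂) = N(0.32) = 0.6255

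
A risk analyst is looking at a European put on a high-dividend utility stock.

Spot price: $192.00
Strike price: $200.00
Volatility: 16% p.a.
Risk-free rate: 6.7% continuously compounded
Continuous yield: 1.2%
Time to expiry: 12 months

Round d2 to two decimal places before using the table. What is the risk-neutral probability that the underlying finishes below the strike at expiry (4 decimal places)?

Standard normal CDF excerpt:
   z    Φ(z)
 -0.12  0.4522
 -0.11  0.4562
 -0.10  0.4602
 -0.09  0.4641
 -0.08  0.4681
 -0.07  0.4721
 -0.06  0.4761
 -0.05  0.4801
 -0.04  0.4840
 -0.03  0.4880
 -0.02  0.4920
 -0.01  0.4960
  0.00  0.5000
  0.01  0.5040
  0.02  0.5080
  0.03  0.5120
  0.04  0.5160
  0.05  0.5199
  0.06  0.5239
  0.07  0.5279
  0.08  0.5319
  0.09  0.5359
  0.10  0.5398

σ√T = 0.16·√1 = 0.1600
d₁ = [ln(192/200) + (0.067 − 0.012 + 0.16²/2)·1] / 0.1600 = [-0.0408 + 0.0678] / 0.1600 = 0.1686 which rounds to 0.17
d₂ = d₁ − σ√T = 0.1686 − 0.1600 = 0.0086 which rounds to 0.01
Pr(exercise) under Q = N(−d₂) = N(-0.01) = 0.4960

0.4960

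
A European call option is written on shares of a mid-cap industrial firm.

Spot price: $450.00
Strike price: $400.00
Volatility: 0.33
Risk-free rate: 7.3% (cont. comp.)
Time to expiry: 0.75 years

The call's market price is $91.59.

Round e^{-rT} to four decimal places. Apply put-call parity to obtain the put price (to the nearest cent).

$20.27

e^(−rT) = e^(−0.073·0.75) = 0.9467
Put-call parity: C − P = S − K·e^(−rT) = 450 − 400·0.9467 = 450 − 378.6800 = 71.3200
P = C − (C − P) = 91.59 − (71.3200) = 20.2700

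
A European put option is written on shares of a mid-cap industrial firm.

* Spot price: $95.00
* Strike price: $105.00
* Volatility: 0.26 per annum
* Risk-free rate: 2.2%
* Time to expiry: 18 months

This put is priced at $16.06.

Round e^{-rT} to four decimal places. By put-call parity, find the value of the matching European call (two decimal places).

$9.47

e^(−rT) = e^(−0.022·1.5) = 0.9675
Put-call parity: C − P = S − K·e^(−rT) = 95 − 105·0.9675 = 95 − 101.5875 = -6.5875
C = P + (C − P) = 16.06 + (-6.5875) = 9.4725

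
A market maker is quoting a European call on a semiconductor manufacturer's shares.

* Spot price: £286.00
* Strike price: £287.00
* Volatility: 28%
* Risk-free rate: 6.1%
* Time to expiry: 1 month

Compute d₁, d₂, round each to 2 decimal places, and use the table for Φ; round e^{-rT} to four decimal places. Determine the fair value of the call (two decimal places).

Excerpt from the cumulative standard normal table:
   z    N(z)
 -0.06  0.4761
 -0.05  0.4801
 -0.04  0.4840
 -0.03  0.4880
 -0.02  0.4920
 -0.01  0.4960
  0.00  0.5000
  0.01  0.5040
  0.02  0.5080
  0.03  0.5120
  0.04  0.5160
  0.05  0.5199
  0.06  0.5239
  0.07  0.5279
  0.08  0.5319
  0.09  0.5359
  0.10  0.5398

£9.35

σ√T = 0.28 × 0.2887 = 0.0808
d₁ = [ln(286/287) + (0.061 + 0.28²/2)·0.08333] / 0.0808 = [-0.0035 + 0.0083] / 0.0808 = 0.0601 which rounds to 0.06
d₂ = d₁ − σ√T = 0.0601 − 0.0808 = -0.0207 which rounds to -0.02
e^(−rT) = e^(−0.061·0.08333) = 0.9949
N(d₁) = N(0.06) = 0.5239;  N(d₂) = N(-0.02) = 0.4920
C = 286·0.5239 − 287·0.9949·0.4920 = 149.8354 − 140.4839 = 9.3515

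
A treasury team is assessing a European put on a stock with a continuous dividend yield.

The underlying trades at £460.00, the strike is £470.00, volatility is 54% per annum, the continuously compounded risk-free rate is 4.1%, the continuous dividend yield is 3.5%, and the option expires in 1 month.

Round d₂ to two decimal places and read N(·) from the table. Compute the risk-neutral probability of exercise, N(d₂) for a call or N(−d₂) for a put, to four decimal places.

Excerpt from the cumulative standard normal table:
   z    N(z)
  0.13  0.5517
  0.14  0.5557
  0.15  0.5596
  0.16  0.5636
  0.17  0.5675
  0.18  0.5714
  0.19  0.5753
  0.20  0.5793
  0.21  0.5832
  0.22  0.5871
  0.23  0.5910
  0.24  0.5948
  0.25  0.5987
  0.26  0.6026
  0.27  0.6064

T = 0.08333;  σ√T = 0.1559
d₁ = [ln(460/470) + (0.041 − 0.035 + 0.54²/2)·0.08333] / 0.1559 = [-0.0215 + 0.0127] / 0.1559 = -0.0568 which rounds to -0.06
d₂ = d₁ − σ√T = -0.0568 − 0.1559 = -0.2127 which rounds to -0.21
Risk-neutral Pr[S_T < K] = N(−d₂) = N(0.21) = 0.5832

0.5832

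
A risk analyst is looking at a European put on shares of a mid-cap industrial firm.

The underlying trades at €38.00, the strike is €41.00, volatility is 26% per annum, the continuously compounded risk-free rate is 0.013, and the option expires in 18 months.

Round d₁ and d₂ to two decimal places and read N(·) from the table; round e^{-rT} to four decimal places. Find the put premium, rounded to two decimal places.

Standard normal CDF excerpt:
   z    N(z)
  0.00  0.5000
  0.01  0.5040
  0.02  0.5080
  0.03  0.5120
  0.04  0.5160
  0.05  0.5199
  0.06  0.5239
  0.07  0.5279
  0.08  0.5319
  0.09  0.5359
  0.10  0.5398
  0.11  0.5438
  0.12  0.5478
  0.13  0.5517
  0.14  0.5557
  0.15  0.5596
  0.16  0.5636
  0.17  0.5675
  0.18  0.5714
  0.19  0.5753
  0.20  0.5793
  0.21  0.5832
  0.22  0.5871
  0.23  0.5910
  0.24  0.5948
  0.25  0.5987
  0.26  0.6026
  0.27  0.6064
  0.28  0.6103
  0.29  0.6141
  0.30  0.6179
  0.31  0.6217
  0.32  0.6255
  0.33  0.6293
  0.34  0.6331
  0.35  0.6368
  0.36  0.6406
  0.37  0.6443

T = 1.5;  σ√T = 0.3184
d₁ = [ln(38/41) + (0.013 + 0.26²/2)·1.5] / 0.3184 = [-0.0760 + 0.0702] / 0.3184 = -0.0182 ≈ -0.02
d₂ = d₁ − σ√T = -0.0182 − 0.3184 = -0.3366 ≈ -0.34
e^(−rT) = e^(−0.013·1.5) = 0.9807
N(−d₂) = N(0.34) = 0.6331;  N(−d₁) = N(0.02) = 0.5080
P = 41·0.9807·0.6331 − 38·0.5080 = 25.4561 − 19.3040 = 6.1521

€6.15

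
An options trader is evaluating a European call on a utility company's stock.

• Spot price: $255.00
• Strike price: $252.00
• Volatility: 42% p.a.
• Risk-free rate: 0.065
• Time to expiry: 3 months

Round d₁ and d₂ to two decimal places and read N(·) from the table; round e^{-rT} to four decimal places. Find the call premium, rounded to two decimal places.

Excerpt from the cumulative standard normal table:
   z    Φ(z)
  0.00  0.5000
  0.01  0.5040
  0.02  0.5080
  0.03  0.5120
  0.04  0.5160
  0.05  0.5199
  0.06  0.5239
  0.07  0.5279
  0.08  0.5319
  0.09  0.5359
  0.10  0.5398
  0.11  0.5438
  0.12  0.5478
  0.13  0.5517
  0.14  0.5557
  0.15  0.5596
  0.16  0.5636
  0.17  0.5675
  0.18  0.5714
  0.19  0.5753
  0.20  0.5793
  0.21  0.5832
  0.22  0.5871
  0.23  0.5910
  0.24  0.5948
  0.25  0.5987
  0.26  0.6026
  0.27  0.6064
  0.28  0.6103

$24.73

T = 0.25;  σ√T = 0.2100
ln(S/K) + (r + σ²/2)T = ln(255/252) + (0.065 + 0.42²/2)·0.25 = 0.0118 + 0.0383 = 0.0501
d₁ = 0.0501 / 0.2100 = 0.2387 ⇒ 0.24
d₂ = d₁ − σ√T = 0.2387 − 0.2100 = 0.0287 ⇒ 0.03
e^(−rT) = e^(−0.065·0.25) = 0.9839
N(d₁) = N(0.24) = 0.5948;  N(d₂) = N(0.03) = 0.5120
C = 255·0.5948 − 252·0.9839·0.5120 = 151.6740 − 126.9467 = 24.7273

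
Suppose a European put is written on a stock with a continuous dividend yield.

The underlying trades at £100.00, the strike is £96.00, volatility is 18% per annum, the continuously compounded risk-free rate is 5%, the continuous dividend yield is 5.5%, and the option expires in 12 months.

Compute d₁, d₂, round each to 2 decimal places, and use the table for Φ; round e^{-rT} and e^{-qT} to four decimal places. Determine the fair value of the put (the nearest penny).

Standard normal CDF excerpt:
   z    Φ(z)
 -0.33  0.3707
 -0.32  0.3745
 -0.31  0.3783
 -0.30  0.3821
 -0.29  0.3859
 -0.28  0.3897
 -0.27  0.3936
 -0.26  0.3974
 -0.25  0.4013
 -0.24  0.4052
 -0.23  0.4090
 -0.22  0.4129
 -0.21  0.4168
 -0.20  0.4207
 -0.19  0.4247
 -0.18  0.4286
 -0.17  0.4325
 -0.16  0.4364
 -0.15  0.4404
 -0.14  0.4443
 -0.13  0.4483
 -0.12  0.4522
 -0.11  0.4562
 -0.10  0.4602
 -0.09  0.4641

£5.13

σ√T = 0.18 × 1.0000 = 0.1800
d₁ = [ln(100/96) + (0.05 − 0.055 + 0.18²/2)·1] / 0.1800 = [0.0408 + 0.0112] / 0.1800 = 0.2890 ≈ 0.29
d₂ = d₁ − σ√T = 0.2890 − 0.1800 = 0.1090 ≈ 0.11
exp(−qT) = exp(−0.055·1) = 0.9465;  exp(−rT) = exp(−0.05·1) = 0.9512
N(−d₂) = N(-0.11) = 0.4562;  N(−d₁) = N(-0.29) = 0.3859
P = 96·0.9512·0.4562 − 100·0.9465·0.3859 = 41.6580 − 36.5254 = 5.1326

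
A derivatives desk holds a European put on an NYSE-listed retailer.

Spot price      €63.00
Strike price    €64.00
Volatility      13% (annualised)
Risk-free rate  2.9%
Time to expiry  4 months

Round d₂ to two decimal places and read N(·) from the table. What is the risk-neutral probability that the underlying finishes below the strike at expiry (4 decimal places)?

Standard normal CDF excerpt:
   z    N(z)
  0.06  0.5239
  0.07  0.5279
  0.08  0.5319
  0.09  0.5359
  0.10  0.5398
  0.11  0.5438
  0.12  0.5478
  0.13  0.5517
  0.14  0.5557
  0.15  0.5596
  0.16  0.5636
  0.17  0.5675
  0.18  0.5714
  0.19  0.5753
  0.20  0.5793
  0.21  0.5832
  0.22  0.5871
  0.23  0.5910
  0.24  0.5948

σ√T = 0.13·√0.3333 = 0.0751
d₁ = [ln(63/64) + (0.029 + ½·0.13²)·0.3333] / (σ√T) = (-0.0157 + 0.0125) / 0.0751 = -0.0435 which rounds to -0.04
d₂ = -0.0435 − 0.0751 = -0.1186 which rounds to -0.12
Risk-neutral Pr[S_T < K] = N(−d₂) = N(0.12) = 0.5478

0.5478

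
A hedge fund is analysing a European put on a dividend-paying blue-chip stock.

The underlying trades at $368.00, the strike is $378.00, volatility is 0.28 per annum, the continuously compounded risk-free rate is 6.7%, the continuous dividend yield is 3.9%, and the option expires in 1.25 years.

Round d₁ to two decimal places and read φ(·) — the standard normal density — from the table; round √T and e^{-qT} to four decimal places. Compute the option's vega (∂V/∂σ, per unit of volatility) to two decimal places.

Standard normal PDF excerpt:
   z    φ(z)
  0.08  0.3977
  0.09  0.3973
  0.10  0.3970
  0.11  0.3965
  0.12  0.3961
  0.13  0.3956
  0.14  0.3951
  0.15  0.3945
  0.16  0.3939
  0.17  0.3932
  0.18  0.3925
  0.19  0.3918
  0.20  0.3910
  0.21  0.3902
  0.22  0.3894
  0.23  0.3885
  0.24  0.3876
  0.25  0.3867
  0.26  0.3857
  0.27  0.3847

153.80

σ√T = 0.28·√1.25 = 0.3130
d₁ = [ln(368/378) + (0.067 − 0.039 + 0.28²/2)·1.25] / 0.3130 = [-0.0268 + 0.0840] / 0.3130 = 0.1827 ≈ 0.18
√T = √1.25 = 1.1180
φ(d₁) = φ(0.18) = 0.3925
exp(−qT) = exp(−0.039·1.25) = 0.9524
vega = S·exp(−qT)·φ(d₁)·√T = 368·0.9524·0.3925·1.1180 = 153.7973
(Call and put vega coincide under Black-Scholes.)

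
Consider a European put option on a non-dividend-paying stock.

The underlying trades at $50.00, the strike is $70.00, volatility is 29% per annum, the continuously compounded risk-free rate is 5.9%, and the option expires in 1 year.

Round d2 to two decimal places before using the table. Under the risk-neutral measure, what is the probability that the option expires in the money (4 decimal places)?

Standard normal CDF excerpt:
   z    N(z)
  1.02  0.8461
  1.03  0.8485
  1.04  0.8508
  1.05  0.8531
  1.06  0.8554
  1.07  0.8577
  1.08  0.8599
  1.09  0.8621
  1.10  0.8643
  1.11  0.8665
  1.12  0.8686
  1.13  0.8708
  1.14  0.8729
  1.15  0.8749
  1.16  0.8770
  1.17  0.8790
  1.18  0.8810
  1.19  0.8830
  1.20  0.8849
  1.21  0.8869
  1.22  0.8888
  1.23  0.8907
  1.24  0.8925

σ√T = 0.29 × 1.0000 = 0.2900
d₁ = [ln(50/70) + (0.059 + 0.29²/2)·1] / 0.2900 = [-0.3365 + 0.1011] / 0.2900 = -0.8118 ≈ -0.81
d₂ = d₁ − σ√T = -0.8118 − 0.2900 = -1.1018 ≈ -1.10
Risk-neutral Pr[S_T < K] = N(−d₂) = N(1.10) = 0.8643

0.8643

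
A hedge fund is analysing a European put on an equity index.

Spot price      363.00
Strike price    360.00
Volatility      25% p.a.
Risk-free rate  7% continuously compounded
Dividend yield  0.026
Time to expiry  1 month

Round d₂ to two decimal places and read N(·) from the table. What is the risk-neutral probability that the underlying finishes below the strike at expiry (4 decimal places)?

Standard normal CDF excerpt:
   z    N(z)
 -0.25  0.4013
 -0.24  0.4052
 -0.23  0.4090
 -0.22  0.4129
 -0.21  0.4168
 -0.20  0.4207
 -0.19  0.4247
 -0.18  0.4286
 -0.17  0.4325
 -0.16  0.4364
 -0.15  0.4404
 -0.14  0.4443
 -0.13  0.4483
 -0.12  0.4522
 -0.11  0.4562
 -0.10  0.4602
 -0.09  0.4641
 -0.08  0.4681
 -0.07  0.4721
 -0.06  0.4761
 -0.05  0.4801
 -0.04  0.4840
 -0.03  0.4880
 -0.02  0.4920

0.4483

σ√T = 0.25·√0.08333 = 0.0722
d₁ = [ln(363/360) + (0.07 − 0.026 + 0.25²/2)·0.08333] / 0.0722 = [0.0083 + 0.0063] / 0.0722 = 0.2019 which rounds to 0.20
d₂ = d₁ − σ√T = 0.2019 − 0.0722 = 0.1297 which rounds to 0.13
Pr(exercise) under Q = N(−d₂) = N(-0.13) = 0.4483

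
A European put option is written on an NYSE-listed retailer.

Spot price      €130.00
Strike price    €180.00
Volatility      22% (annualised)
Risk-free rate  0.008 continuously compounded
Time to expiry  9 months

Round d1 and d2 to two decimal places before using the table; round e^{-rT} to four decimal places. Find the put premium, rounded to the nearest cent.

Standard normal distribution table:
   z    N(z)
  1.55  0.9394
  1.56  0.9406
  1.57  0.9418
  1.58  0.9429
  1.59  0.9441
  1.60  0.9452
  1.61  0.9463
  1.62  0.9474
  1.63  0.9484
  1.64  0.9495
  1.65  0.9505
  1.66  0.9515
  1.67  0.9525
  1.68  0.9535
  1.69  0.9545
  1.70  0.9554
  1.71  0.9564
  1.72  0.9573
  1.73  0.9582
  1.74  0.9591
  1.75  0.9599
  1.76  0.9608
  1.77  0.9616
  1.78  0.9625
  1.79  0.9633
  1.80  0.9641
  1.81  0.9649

σ√T = 0.22·√0.75 = 0.1905
d₁ = [ln(130/180) + (0.008 + 0.22²/2)·0.75] / 0.1905 = [-0.3254 + 0.0241] / 0.1905 = -1.5813 which rounds to -1.58
d₂ = d₁ − σ√T = -1.5813 − 0.1905 = -1.7718 which rounds to -1.77
e^(−rT) = e^(−0.008·0.75) = 0.9940
P = 180·0.9940·N(1.77) − 130·N(1.58) = 180·0.9940·0.9616 − 130·0.9429 = 172.0495 − 122.5770 = 49.4725

€49.47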